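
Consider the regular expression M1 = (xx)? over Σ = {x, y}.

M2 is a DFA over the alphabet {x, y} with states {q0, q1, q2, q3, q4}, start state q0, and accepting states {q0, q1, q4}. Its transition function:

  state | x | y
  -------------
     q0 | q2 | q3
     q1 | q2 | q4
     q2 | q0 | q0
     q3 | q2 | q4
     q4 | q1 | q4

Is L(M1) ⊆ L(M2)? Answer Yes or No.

Yes

Converting the expression M1 to a DFA (subset construction, then merging equivalent states) gives the minimal DFA with states {r0, r1, r2, r3}, start state r0, accepting states {r0, r3} and transitions r0: x→r1, y→r2; r1: x→r3, y→r2; r2: x→r2, y→r2; r3: x→r2, y→r2.
Exploring the product automaton M1 × M2 from the start pair (r0, q0), following both machines on each input symbol, reaches 8 state pairs: (r0, q0), (r1, q2), (r2, q3), (r3, q0), (r2, q0), (r2, q2), (r2, q4), (r2, q1).
M1 accepts in {r0, r3} and M2 accepts in {q0, q1, q4}. The reachable pairs whose M1-component is accepting are (r0, q0), (r3, q0); in each of them the M2-component is accepting too, so the product for L(M1) \ L(M2) (M1-component accepting, M2-component rejecting) has no reachable accepting pair and the difference is empty.
Hence every string in L(M1) is also in L(M2).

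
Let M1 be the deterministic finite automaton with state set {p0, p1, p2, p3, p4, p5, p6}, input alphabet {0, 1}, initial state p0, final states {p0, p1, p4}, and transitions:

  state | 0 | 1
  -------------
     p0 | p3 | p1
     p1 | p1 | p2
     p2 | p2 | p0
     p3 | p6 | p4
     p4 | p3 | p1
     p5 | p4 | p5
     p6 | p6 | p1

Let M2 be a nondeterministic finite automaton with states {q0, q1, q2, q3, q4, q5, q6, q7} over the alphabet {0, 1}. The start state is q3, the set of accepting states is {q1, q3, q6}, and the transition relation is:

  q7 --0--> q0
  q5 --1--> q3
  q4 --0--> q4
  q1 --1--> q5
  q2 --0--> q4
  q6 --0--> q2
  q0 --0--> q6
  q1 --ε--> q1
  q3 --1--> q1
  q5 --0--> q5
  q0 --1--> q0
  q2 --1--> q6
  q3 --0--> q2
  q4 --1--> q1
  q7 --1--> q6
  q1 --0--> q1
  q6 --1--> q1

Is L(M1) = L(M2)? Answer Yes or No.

Exploring the product automaton M1 × M2 from the start pair (p0, q3), following both machines on each input symbol, reaches 6 state pairs: (p0, q3), (p3, q2), (p1, q1), (p6, q4), (p4, q6), (p2, q5).
M1 accepts in {p0, p1, p4} and M2 accepts in {q1, q3, q6}. In every reachable pair the two components are either both accepting — (p0, q3), (p1, q1), (p4, q6) — or both non-accepting, so no string is accepted by exactly one of the machines: L(M1) \ L(M2) and L(M2) \ L(M1) are both empty.
Hence every string is accepted by M1 iff it is accepted by M2, and the two languages coincide.

Yes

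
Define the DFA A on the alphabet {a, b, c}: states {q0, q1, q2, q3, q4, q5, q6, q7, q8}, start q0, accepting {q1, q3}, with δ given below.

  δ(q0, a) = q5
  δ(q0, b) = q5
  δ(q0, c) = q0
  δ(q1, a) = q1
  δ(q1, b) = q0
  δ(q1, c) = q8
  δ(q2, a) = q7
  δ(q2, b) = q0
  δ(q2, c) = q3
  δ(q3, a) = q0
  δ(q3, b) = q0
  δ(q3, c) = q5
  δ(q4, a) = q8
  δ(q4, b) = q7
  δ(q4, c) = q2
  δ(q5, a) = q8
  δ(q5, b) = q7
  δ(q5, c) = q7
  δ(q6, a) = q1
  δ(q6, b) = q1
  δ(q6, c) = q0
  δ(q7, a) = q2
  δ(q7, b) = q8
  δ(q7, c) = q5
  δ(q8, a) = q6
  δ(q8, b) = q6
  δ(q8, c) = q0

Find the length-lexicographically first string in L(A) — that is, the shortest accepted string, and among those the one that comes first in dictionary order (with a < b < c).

aaaa

A breadth-first search from q0 reaches an accepting state first via the path q0 → q5 → q8 → q6 → q1 on input aaaa.
No string of length < 4 is accepted (BFS exhausts all shorter strings without reaching an accepting state), and aaaa is the lexicographically least accepting string of length 4.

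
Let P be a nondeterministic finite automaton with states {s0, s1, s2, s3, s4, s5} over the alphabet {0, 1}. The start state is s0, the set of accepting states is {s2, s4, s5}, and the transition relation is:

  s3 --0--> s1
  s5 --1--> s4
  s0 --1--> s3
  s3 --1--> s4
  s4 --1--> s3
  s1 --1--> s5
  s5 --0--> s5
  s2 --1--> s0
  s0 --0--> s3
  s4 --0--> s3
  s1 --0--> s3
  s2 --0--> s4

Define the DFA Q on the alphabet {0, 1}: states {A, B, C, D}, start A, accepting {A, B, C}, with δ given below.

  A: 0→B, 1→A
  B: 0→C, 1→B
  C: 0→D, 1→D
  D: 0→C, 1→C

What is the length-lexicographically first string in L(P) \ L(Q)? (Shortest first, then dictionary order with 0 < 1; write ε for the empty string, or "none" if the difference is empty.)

001

The string 001 is accepted by P but not by Q.
No shorter string lies in the difference, and 001 is the lexicographically first length-3 string in L(P) \ L(Q).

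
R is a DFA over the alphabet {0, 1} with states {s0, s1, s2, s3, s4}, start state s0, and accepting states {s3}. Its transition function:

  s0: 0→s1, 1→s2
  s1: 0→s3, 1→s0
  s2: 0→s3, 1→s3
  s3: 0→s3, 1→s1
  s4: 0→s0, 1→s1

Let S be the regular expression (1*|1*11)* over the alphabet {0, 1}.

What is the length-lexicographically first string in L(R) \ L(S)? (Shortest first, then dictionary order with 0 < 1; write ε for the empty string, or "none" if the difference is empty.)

00

The string 00 is accepted by R but not by S.
No shorter string lies in the difference, and 00 is the lexicographically first length-2 string in L(R) \ L(S).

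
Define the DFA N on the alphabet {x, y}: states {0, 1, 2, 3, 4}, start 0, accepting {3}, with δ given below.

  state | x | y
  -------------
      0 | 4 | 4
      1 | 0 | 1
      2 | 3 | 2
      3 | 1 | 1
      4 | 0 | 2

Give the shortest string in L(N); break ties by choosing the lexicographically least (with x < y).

xyx

A breadth-first search from 0 reaches an accepting state first via the path 0 → 4 → 2 → 3 on input xyx.
No string of length < 3 is accepted (BFS exhausts all shorter strings without reaching an accepting state), and xyx is the lexicographically least accepting string of length 3.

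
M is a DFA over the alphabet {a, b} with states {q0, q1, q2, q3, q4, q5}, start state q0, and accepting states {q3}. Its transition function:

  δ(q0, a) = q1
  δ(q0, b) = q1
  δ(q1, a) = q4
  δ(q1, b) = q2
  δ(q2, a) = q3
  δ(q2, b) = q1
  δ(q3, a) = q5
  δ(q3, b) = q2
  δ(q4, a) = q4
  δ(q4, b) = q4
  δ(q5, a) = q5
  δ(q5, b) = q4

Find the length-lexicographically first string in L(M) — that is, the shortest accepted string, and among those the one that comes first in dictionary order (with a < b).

A breadth-first search from q0 reaches an accepting state first via the path q0 → q1 → q2 → q3 on input aba.
No string of length < 3 is accepted (BFS exhausts all shorter strings without reaching an accepting state), and aba is the lexicographically least accepting string of length 3.

aba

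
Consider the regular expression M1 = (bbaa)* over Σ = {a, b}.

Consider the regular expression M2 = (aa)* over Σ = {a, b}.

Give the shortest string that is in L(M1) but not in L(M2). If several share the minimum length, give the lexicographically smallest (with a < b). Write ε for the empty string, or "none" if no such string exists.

bbaa

The string bbaa is accepted by M1 but not by M2.
No shorter string lies in the difference, and bbaa is the lexicographically first length-4 string in L(M1) \ L(M2).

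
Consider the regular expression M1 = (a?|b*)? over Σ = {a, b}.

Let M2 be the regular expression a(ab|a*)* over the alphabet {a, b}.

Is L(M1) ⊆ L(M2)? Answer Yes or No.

The empty string ε is in L(M1) but not in L(M2).
So L(M1) ⊄ L(M2).

No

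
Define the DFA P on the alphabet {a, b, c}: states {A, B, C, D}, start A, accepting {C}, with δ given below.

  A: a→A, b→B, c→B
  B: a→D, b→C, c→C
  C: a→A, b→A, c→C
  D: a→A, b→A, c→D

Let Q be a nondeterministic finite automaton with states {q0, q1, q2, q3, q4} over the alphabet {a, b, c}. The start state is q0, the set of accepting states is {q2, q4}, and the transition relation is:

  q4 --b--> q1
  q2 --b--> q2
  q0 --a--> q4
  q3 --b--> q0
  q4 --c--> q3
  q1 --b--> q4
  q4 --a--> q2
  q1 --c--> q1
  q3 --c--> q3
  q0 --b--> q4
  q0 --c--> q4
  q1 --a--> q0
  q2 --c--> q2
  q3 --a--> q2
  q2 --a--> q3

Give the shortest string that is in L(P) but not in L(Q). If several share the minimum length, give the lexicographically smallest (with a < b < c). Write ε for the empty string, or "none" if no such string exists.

The string bb is accepted by P but not by Q.
No shorter string lies in the difference, and bb is the lexicographically first length-2 string in L(P) \ L(Q).

bb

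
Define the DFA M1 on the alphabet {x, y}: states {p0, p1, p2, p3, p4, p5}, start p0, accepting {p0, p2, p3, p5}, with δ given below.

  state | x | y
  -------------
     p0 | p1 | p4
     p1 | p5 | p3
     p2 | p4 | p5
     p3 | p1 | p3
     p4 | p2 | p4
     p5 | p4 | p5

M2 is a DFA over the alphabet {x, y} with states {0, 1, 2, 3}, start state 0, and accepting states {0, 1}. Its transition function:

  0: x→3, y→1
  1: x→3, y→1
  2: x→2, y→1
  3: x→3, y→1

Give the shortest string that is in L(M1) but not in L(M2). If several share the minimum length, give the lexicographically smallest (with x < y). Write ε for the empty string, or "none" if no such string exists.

xx

The string xx is accepted by M1 but not by M2.
No shorter string lies in the difference, and xx is the lexicographically first length-2 string in L(M1) \ L(M2).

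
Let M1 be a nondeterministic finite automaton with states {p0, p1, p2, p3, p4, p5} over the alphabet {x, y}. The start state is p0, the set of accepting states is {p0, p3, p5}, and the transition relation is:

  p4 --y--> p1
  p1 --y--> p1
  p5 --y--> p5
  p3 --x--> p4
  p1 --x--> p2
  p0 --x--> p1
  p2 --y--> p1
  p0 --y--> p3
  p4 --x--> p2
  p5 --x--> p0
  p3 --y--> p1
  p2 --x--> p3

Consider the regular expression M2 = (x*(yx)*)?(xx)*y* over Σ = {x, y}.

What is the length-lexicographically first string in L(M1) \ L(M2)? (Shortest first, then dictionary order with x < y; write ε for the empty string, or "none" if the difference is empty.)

xyxx

The string xyxx is accepted by M1 but not by M2.
No shorter string lies in the difference, and xyxx is the lexicographically first length-4 string in L(M1) \ L(M2).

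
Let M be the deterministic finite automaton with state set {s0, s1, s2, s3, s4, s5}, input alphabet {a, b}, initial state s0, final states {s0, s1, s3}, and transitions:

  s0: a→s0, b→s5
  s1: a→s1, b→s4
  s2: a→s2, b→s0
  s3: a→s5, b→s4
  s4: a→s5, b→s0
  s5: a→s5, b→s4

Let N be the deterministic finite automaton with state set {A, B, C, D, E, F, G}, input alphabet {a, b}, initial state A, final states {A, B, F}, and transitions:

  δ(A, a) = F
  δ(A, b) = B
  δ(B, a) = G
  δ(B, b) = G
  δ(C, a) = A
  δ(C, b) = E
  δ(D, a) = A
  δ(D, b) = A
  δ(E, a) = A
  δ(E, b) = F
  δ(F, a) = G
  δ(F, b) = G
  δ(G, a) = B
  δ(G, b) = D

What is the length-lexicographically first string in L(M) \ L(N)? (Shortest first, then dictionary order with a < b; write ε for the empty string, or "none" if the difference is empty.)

The string aa is accepted by M but not by N.
No shorter string lies in the difference, and aa is the lexicographically first length-2 string in L(M) \ L(N).

aa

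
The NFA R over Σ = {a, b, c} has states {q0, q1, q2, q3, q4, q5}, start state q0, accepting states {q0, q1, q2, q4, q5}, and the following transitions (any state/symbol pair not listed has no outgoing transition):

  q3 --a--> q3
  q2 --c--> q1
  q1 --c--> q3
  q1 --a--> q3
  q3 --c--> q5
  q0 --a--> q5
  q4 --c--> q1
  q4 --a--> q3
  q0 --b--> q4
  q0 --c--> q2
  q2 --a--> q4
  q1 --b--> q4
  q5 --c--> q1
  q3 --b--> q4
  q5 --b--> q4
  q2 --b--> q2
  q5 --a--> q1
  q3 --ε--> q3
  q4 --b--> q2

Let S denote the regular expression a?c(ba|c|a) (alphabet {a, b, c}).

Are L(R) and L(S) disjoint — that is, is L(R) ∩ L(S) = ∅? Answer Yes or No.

The string ca is accepted by both R and S.
Hence L(R) ∩ L(S) ≠ ∅.

No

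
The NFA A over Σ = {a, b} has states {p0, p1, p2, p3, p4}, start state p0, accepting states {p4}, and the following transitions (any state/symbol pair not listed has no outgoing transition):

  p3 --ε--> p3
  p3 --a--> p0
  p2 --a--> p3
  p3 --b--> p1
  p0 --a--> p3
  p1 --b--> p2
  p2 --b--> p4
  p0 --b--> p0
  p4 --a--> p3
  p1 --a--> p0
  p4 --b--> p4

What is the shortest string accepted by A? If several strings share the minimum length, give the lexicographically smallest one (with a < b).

abbb

A breadth-first search from p0 reaches an accepting state first via the path p0 → p3 → p1 → p2 → p4 on input abbb.
No string of length < 4 is accepted (BFS exhausts all shorter strings without reaching an accepting state), and abbb is the lexicographically least accepting string of length 4.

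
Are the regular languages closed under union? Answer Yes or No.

Yes

Given DFAs for L₁ and L₂, run them in parallel: the product automaton on Q₁ × Q₂ that accepts when either component is accepting recognises L₁ ∪ L₂ (equivalently, R₁ | R₂ is a regular expression for it).
So the regular languages are closed under union.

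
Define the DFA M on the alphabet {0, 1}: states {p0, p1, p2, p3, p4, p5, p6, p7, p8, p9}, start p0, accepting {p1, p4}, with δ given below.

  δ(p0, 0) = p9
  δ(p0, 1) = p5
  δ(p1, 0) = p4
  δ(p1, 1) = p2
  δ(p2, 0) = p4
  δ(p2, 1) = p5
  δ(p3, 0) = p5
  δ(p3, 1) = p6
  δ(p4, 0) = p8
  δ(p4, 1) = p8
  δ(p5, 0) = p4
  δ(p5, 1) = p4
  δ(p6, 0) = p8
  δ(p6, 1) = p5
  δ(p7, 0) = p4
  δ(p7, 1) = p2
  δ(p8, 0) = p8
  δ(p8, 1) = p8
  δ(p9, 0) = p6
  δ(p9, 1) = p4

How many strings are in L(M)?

The useful subgraph on states {p0, p4, p5, p6, p9} is acyclic, so L(M) is finite; the longest accepting path visits 5 useful states, giving maximum string length 4.
Counting accepting paths from p0 by length: 3 of length 2, 2 of length 4. Total 5.

5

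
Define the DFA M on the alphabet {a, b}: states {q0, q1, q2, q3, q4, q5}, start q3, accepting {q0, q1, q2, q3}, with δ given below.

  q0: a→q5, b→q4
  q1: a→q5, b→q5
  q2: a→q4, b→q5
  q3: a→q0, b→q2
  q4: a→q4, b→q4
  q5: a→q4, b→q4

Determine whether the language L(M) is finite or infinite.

The useful states (reachable from q3 and able to reach an accepting state) are {q0, q2, q3}.
Restricted to these states the transition graph has no cycle, so every accepting path has bounded length and L is finite.

finite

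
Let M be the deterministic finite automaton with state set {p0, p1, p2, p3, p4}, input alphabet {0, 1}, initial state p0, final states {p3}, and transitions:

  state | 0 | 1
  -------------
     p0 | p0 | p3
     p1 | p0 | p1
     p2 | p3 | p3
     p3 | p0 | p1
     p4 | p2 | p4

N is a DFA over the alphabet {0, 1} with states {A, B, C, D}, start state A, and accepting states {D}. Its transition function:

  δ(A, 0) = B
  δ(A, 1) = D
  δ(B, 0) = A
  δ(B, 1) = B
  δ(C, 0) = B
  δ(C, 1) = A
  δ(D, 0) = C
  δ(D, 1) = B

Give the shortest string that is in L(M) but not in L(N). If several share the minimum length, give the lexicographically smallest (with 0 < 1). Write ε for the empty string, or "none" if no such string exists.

The string 01 is accepted by M but not by N.
No shorter string lies in the difference, and 01 is the lexicographically first length-2 string in L(M) \ L(N).

01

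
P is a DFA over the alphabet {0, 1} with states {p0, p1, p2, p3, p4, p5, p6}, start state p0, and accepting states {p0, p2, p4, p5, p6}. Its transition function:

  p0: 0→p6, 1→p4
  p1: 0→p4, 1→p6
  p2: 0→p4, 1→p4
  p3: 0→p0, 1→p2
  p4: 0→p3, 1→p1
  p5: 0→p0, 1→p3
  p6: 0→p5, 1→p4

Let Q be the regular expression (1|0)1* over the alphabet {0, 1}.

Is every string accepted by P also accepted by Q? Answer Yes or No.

No

The empty string ε is in L(P) but not in L(Q).
So L(P) ⊄ L(Q).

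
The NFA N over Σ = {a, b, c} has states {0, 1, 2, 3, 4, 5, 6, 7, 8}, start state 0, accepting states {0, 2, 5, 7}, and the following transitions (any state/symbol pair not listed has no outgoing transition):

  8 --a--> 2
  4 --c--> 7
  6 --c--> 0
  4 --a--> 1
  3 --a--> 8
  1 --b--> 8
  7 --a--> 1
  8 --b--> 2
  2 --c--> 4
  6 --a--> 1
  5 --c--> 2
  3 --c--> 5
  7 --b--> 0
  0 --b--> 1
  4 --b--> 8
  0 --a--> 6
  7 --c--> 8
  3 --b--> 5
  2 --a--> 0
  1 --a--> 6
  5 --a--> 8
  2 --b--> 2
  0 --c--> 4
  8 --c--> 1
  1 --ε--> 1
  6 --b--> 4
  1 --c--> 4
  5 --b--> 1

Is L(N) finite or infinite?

State 1 is reachable from the start and can reach an accepting state, and it lies on the cycle 1 → 8 → 1.
Traversing that cycle any number of times yields accepted strings of unbounded length, so the language is infinite.

infinite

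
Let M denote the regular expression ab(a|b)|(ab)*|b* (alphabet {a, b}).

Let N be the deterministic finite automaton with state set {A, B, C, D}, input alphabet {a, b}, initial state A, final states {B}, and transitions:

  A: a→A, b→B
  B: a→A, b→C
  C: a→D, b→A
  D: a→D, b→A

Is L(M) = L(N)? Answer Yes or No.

The empty string ε is accepted by M but rejected by N.
So L(M) ≠ L(N).

No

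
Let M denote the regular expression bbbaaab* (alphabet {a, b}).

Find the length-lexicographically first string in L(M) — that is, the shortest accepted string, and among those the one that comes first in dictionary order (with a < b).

bbbaaa

By inspection of the expression, no string of length less than 6 matches, and bbbaaa is the lexicographically first match of length 6.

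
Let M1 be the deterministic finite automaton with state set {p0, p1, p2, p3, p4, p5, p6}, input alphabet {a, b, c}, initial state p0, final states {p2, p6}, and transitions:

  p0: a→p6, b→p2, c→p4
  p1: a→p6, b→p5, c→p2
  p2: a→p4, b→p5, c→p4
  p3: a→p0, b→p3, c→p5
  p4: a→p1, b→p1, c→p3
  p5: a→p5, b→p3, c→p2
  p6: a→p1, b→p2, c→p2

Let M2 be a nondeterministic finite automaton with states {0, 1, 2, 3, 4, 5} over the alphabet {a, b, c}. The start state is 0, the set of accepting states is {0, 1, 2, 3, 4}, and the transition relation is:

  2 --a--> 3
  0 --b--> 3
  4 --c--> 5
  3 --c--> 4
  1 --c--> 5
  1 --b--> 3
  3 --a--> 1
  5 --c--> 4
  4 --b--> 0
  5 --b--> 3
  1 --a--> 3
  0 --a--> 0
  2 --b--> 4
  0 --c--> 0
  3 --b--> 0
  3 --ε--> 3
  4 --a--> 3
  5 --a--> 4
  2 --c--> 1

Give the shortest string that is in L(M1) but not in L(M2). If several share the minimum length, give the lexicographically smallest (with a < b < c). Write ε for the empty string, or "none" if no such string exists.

The string cbac is accepted by M1 but not by M2.
No shorter string lies in the difference, and cbac is the lexicographically first length-4 string in L(M1) \ L(M2).

cbac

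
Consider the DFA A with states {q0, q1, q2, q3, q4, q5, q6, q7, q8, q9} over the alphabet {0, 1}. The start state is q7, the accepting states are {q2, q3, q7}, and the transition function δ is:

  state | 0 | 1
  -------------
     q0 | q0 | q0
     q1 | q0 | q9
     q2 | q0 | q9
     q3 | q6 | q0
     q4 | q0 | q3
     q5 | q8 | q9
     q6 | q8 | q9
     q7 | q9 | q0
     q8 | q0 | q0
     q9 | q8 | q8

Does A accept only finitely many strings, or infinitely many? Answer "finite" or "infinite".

finite

The useful states (reachable from q7 and able to reach an accepting state) are {q7}.
Restricted to these states the transition graph has no cycle, so every accepting path has bounded length and L is finite.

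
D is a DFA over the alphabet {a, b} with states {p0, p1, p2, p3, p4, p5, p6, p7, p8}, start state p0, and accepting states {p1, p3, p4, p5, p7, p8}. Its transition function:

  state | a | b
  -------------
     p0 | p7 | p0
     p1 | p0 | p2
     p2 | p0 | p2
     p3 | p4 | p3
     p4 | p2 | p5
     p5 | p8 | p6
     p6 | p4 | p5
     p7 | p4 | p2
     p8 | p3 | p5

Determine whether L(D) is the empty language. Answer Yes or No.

The string a is accepted: the run p0 → p7 ends in the accepting state p7.
Since at least one string is accepted, L(D) is not empty.

No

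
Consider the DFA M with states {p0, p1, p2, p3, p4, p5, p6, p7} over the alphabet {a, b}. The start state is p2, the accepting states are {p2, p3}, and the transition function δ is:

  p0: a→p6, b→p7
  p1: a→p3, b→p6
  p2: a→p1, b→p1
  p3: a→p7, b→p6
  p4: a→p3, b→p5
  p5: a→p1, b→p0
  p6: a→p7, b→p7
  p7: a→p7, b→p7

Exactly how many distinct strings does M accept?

3

The useful subgraph on states {p1, p2, p3} is acyclic, so L(M) is finite; the longest accepting path visits 3 useful states, giving maximum string length 2.
Counting accepting paths from p2 by length: 1 of length 0, 2 of length 2. Total 3.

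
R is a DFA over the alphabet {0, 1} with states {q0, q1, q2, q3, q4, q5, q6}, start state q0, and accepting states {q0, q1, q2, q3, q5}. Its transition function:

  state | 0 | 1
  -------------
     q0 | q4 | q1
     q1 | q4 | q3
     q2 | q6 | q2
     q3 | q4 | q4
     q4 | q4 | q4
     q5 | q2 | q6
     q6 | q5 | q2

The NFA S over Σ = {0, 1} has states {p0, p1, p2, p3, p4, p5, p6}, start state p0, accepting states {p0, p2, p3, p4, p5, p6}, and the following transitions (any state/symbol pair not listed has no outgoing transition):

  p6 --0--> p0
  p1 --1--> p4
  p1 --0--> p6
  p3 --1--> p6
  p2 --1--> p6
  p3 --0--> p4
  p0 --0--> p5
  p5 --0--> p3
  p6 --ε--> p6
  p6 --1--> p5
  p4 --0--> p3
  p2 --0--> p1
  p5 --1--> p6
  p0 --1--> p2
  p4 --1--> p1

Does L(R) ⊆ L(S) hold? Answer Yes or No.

Exploring the product automaton R × S from the start pair (q0, p0), following both machines on each input symbol, reaches 10 state pairs: (q0, p0), (q4, p5), (q1, p2), (q4, p3), (q4, p6), (q4, p1), (q3, p6), (q4, p4), (q4, p0), (q4, p2).
R accepts in {q0, q1, q2, q3, q5} and S accepts in {p0, p2, p3, p4, p5, p6}. The reachable pairs whose R-component is accepting are (q0, p0), (q1, p2), (q3, p6); in each of them the S-component is accepting too, so the product for L(R) \ L(S) (R-component accepting, S-component rejecting) has no reachable accepting pair and the difference is empty.
Hence every string in L(R) is also in L(S).

Yes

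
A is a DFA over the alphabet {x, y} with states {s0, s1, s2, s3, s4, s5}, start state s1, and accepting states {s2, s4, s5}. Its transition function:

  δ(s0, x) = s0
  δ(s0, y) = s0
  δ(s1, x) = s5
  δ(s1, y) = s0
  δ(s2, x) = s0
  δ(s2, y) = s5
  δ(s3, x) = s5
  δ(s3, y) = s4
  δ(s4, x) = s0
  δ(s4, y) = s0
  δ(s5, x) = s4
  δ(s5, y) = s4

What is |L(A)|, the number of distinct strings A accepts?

The useful subgraph on states {s1, s4, s5} is acyclic, so L(A) is finite; the longest accepting path visits 3 useful states, giving maximum string length 2.
Counting accepting paths from s1 by length: 1 of length 1, 2 of length 2. Total 3.

3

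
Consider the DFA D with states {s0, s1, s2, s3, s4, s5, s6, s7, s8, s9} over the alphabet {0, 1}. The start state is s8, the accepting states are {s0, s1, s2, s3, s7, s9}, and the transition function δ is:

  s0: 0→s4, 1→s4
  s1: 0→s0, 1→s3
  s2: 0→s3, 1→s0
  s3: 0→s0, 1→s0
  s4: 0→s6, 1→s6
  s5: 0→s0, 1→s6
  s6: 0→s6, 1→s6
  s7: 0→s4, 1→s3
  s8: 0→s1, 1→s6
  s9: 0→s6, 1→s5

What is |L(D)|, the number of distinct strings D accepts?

5

The useful subgraph on states {s0, s1, s3, s8} is acyclic, so L(D) is finite; the longest accepting path visits 4 useful states, giving maximum string length 3.
Counting accepting paths from s8 by length: 1 of length 1, 2 of length 2, 2 of length 3. Total 5.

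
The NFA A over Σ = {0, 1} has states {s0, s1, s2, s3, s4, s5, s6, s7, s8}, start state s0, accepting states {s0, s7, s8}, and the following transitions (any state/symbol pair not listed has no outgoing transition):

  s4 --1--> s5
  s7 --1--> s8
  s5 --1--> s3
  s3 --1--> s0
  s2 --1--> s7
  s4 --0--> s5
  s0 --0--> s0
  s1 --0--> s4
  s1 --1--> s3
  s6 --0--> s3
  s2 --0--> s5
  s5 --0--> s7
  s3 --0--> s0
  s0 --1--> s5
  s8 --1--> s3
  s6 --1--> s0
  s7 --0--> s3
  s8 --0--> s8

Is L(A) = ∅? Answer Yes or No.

No

The empty string ε is accepted: the run s0 ends in the accepting state s0.
Since at least one string is accepted, L(A) is not empty.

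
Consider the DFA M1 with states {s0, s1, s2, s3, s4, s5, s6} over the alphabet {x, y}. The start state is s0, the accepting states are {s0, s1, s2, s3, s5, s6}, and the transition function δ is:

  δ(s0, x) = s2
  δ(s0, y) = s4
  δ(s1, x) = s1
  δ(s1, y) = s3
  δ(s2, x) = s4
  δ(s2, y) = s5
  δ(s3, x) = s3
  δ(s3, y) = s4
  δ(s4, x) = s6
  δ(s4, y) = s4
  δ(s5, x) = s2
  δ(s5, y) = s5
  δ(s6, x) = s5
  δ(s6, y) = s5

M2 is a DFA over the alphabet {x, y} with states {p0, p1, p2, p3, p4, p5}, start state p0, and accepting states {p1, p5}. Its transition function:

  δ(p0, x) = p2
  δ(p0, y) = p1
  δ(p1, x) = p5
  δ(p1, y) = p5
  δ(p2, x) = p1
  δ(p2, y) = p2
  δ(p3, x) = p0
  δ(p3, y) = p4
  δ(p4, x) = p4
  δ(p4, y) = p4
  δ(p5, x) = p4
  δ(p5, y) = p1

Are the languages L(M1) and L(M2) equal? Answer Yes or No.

No

The empty string ε is accepted by M1 but rejected by M2.
So L(M1) ≠ L(M2).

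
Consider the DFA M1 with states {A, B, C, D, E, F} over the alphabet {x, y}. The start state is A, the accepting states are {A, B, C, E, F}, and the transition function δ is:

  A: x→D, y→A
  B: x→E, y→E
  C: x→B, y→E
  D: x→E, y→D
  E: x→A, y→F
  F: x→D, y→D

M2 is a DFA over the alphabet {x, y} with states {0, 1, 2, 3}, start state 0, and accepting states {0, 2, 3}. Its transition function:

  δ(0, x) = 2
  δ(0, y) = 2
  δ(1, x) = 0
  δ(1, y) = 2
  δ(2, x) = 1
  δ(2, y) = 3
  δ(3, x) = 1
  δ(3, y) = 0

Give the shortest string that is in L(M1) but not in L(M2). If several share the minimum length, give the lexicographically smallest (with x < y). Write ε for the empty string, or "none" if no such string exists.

The string xx is accepted by M1 but not by M2.
No shorter string lies in the difference, and xx is the lexicographically first length-2 string in L(M1) \ L(M2).

xx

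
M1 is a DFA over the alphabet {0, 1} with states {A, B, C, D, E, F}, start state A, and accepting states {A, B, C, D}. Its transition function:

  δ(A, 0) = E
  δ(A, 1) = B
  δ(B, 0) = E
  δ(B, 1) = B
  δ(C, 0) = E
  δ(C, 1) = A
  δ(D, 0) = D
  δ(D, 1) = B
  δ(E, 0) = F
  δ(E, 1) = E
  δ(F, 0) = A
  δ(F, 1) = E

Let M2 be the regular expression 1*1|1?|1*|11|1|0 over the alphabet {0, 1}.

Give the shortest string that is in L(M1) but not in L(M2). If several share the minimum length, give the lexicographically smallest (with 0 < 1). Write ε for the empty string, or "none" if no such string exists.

000

The string 000 is accepted by M1 but not by M2.
No shorter string lies in the difference, and 000 is the lexicographically first length-3 string in L(M1) \ L(M2).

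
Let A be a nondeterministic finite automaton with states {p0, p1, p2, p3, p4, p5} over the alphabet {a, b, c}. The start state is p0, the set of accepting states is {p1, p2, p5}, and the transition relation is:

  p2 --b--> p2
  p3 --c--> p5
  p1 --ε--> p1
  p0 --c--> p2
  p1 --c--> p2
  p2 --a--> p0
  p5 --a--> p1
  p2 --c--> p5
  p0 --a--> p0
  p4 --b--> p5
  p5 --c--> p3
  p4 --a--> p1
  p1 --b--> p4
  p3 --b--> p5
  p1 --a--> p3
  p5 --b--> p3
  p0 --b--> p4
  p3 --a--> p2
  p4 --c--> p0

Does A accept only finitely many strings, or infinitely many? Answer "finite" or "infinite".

State p0 is reachable from the start and can reach an accepting state, and it lies on the cycle p0 → p0.
Traversing that cycle any number of times yields accepted strings of unbounded length, so the language is infinite.

infinite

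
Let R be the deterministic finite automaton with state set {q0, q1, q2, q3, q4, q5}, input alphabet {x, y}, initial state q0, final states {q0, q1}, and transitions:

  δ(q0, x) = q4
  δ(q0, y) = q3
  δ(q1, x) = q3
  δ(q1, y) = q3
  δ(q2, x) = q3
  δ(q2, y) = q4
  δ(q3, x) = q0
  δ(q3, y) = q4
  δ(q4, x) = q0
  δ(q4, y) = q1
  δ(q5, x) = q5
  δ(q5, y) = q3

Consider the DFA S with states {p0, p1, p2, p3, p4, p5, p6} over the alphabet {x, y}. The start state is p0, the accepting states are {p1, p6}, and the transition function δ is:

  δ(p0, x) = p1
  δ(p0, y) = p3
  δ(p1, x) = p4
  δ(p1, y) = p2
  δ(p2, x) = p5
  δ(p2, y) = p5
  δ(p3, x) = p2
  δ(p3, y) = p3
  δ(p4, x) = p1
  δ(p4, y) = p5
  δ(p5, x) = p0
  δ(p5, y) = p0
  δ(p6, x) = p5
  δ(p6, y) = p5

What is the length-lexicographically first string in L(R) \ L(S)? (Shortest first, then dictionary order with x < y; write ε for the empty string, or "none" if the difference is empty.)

The empty string ε is accepted by R but not by S.
Since ε is the unique shortest string, it is the required witness.

ε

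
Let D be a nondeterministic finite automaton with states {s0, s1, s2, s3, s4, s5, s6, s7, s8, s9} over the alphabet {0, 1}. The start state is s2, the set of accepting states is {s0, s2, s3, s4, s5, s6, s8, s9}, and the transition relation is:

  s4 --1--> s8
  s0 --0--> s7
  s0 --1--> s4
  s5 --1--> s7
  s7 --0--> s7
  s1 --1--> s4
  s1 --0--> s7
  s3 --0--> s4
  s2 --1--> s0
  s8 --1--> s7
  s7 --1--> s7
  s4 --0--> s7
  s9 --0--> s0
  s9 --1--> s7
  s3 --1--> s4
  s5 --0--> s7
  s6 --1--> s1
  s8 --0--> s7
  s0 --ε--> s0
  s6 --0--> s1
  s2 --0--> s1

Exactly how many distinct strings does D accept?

The useful subgraph on states {s0, s1, s2, s4, s8} is acyclic, so L(D) is finite; the longest accepting path visits 4 useful states, giving maximum string length 3.
Counting accepting paths from s2 by length: 1 of length 0, 1 of length 1, 2 of length 2, 2 of length 3. Total 6.

6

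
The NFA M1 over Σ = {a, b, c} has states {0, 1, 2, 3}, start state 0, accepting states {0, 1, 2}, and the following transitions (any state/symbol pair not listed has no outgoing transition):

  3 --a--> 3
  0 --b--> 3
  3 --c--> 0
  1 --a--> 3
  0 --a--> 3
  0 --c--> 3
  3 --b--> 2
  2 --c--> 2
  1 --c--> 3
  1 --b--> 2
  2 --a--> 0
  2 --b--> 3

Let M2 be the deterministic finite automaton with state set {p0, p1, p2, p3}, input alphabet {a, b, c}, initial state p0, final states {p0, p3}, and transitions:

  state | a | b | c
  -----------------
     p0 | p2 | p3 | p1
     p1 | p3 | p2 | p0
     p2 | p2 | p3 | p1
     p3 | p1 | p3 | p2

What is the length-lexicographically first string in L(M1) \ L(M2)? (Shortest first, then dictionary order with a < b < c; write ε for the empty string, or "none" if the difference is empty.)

The string ac is accepted by M1 but not by M2.
No shorter string lies in the difference, and ac is the lexicographically first length-2 string in L(M1) \ L(M2).

ac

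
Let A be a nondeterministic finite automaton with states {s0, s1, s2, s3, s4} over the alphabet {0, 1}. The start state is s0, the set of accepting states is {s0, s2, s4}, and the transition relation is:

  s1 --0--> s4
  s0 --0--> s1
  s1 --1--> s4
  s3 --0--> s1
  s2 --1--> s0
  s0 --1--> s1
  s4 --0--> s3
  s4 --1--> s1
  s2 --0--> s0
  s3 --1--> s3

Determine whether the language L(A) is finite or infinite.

State s1 is reachable from the start and can reach an accepting state, and it lies on the cycle s1 → s4 → s1.
Traversing that cycle any number of times yields accepted strings of unbounded length, so the language is infinite.

infinite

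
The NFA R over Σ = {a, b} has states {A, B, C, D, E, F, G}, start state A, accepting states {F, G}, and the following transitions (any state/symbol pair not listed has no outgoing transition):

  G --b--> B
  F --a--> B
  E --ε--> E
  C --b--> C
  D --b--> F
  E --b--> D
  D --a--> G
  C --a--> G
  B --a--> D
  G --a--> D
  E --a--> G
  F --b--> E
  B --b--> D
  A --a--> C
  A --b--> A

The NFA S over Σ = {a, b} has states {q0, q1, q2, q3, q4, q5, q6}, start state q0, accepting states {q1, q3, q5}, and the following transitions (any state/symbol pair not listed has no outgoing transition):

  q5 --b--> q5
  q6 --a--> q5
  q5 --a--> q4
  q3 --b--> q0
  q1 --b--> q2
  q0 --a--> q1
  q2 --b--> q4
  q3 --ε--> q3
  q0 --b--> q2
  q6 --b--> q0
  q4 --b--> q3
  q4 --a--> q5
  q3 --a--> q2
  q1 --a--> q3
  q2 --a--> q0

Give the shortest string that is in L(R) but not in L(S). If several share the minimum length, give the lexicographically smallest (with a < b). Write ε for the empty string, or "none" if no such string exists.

aba

The string aba is accepted by R but not by S.
No shorter string lies in the difference, and aba is the lexicographically first length-3 string in L(R) \ L(S).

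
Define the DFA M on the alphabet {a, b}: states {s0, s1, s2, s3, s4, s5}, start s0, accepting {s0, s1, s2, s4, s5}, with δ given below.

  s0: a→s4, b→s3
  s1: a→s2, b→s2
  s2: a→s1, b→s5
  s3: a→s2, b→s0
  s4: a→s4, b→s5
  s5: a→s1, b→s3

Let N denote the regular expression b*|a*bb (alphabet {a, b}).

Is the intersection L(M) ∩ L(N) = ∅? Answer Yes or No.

No

The empty string ε is accepted by both M and N.
Hence L(M) ∩ L(N) ≠ ∅.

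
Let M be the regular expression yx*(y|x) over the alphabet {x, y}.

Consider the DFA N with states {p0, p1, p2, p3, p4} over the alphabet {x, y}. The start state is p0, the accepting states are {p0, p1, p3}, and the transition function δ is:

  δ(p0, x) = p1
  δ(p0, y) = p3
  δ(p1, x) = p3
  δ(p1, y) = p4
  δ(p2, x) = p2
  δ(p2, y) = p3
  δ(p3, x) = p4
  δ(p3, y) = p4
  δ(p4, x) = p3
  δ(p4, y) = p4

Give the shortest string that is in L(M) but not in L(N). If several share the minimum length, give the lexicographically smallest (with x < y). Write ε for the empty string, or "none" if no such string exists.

The string yx is accepted by M but not by N.
No shorter string lies in the difference, and yx is the lexicographically first length-2 string in L(M) \ L(N).

yx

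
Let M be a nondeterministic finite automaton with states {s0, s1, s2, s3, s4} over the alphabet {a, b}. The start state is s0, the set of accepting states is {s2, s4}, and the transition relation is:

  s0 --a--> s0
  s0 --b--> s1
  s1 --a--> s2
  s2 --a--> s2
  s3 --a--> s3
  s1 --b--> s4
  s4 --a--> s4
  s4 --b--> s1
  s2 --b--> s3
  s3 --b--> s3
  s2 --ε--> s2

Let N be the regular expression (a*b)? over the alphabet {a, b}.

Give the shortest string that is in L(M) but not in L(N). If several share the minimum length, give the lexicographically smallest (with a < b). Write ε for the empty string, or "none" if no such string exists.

ba

The string ba is accepted by M but not by N.
No shorter string lies in the difference, and ba is the lexicographically first length-2 string in L(M) \ L(N).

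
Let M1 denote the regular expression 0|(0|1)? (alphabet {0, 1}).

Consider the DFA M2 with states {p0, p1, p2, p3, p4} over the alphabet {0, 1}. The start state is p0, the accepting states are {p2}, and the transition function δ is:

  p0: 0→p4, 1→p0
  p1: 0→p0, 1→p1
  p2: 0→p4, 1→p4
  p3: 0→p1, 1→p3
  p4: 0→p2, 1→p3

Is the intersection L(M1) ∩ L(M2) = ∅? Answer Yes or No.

Converting the expression M1 to a DFA (subset construction, then merging equivalent states) gives the minimal DFA with states {r0, r1, r2}, start state r0, accepting states {r0, r1} and transitions r0: 0→r1, 1→r1; r1: 0→r2, 1→r2; r2: 0→r2, 1→r2.
Exploring the product automaton M1 × M2 from the start pair (r0, p0), following both machines on each input symbol, reaches 8 state pairs: (r0, p0), (r1, p4), (r1, p0), (r2, p2), (r2, p3), (r2, p4), (r2, p0), (r2, p1).
M1 accepts in {r0, r1} and M2 accepts in {p2}; no reachable pair has both components accepting, so no string drives both machines to acceptance simultaneously and L(M1) ∩ L(M2) = ∅.
So no string is accepted by both, and the intersection is empty.

Yes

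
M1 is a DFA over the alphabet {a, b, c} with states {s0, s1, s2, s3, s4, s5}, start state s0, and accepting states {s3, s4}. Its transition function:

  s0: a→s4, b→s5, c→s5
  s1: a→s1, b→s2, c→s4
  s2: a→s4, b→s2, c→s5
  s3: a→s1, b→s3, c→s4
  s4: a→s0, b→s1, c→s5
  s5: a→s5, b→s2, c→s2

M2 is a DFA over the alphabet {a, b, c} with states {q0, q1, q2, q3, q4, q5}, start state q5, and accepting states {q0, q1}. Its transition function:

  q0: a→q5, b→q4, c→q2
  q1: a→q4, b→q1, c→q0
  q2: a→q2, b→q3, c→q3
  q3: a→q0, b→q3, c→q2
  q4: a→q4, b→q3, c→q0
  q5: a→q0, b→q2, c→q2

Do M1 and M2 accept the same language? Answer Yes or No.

Yes

Exploring the product automaton M1 × M2 from the start pair (s0, q5), following both machines on each input symbol, reaches 5 state pairs: (s0, q5), (s4, q0), (s5, q2), (s1, q4), (s2, q3).
M1 accepts in {s3, s4} and M2 accepts in {q0, q1}. In every reachable pair the two components are either both accepting — (s4, q0) — or both non-accepting, so no string is accepted by exactly one of the machines: L(M1) \ L(M2) and L(M2) \ L(M1) are both empty.
Hence every string is accepted by M1 iff it is accepted by M2, and the two languages coincide.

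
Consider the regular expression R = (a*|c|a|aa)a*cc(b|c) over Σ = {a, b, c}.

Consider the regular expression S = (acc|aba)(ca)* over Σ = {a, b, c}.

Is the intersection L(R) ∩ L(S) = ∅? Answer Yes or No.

Yes

Converting the expression R to a DFA (subset construction, then merging equivalent states) gives the minimal DFA with states {r0, r1, r2, r3, r4, r5, r6, r7, r8}, start state r0, accepting states {r7, r8} and transitions r0: a→r1, b→r2, c→r3; r1: a→r1, b→r2, c→r4; r2: a→r2, b→r2, c→r2; r3: a→r1, b→r2, c→r5; r4: a→r2, b→r2, c→r6; r5: a→r2, b→r7, c→r8; r6: a→r2, b→r7, c→r7; r7: a→r2, b→r2, c→r2; r8: a→r2, b→r7, c→r7.
Converting the expression S to a DFA (subset construction, then merging equivalent states) gives the minimal DFA with states {s0, s1, s2, s3, s4, s5}, start state s0, accepting states {s5} and transitions s0: a→s1, b→s2, c→s2; s1: a→s2, b→s3, c→s4; s2: a→s2, b→s2, c→s2; s3: a→s5, b→s2, c→s2; s4: a→s2, b→s2, c→s5; s5: a→s2, b→s2, c→s3.
Exploring the product automaton R × S from the start pair (r0, s0), following both machines on each input symbol, reaches 15 state pairs: (r0, s0), (r1, s1), (r2, s2), (r3, s2), (r1, s2), (r2, s3), (r4, s4), (r5, s2), (r4, s2), (r2, s5), (r6, s5), (r7, s2), (r8, s2), (r6, s2), (r7, s3).
R accepts in {r7, r8} and S accepts in {s5}; no reachable pair has both components accepting, so no string drives both machines to acceptance simultaneously and L(R) ∩ L(S) = ∅.
So no string is accepted by both, and the intersection is empty.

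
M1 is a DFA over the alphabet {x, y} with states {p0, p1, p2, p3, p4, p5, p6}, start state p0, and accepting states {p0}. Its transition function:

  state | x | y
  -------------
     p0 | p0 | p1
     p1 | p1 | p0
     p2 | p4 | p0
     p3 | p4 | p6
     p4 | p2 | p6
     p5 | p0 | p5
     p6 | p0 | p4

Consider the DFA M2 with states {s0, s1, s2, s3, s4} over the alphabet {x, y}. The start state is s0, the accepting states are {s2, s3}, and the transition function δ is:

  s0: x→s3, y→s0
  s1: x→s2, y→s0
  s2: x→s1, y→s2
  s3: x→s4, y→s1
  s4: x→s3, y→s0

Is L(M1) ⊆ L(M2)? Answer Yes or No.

No

The empty string ε is in L(M1) but not in L(M2).
So L(M1) ⊄ L(M2).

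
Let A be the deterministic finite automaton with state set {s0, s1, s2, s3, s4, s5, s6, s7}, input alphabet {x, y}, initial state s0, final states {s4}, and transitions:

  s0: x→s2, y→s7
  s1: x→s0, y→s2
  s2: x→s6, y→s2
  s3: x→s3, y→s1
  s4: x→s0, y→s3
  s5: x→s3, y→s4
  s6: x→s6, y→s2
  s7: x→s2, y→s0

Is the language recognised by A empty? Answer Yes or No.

The states reachable from the start state are {s0, s2, s6, s7}.
None of the accepting states {s4} is reachable, so no string is accepted and L(A) = ∅.

Yes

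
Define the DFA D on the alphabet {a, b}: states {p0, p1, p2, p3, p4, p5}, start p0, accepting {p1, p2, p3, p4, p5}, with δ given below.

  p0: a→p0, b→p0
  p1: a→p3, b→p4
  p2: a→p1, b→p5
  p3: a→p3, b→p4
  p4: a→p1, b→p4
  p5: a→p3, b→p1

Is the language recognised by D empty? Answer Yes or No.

Yes

The states reachable from the start state are {p0}.
None of the accepting states {p1, p2, p3, p4, p5} is reachable, so no string is accepted and L(D) = ∅.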